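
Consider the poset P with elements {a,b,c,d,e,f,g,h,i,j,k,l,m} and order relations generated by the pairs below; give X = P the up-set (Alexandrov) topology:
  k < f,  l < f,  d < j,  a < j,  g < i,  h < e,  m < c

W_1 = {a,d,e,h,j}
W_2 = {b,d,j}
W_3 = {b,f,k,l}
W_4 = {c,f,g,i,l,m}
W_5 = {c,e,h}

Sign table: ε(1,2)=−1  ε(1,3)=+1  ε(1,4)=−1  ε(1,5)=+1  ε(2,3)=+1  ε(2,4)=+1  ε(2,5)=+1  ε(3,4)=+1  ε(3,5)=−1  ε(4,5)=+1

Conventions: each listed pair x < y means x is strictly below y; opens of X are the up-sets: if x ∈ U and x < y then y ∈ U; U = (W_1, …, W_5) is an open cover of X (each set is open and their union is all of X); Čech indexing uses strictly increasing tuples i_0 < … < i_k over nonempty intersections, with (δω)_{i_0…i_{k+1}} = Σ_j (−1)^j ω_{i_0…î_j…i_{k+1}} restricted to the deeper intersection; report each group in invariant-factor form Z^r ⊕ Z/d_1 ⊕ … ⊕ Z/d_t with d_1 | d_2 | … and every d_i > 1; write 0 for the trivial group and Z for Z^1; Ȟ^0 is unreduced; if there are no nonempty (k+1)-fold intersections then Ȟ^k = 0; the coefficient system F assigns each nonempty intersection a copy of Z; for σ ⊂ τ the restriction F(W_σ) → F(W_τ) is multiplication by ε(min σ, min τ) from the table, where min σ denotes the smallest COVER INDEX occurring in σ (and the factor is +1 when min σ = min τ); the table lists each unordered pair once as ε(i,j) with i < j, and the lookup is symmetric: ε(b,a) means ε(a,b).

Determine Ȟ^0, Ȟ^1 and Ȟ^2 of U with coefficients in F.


intersection data:
  W12={d,j} W15={e,h} W23={b} W34={f,l} W45={c}
C dims 5,5; δ0: rk 5, SNF 1^4·2
Ȟ^0 = (5 − 5) − 0 = 0, so Ȟ^0 ≅ 0
Ȟ^1 = (5 − 0) − 5 = 0 plus torsion [2], so Ȟ^1 ≅ Z/2
Ȟ^2 = (0 − 0) − 0 = 0, so Ȟ^2 ≅ 0

Ȟ^0 ≅ 0; Ȟ^1 ≅ Z/2; Ȟ^2 ≅ 0


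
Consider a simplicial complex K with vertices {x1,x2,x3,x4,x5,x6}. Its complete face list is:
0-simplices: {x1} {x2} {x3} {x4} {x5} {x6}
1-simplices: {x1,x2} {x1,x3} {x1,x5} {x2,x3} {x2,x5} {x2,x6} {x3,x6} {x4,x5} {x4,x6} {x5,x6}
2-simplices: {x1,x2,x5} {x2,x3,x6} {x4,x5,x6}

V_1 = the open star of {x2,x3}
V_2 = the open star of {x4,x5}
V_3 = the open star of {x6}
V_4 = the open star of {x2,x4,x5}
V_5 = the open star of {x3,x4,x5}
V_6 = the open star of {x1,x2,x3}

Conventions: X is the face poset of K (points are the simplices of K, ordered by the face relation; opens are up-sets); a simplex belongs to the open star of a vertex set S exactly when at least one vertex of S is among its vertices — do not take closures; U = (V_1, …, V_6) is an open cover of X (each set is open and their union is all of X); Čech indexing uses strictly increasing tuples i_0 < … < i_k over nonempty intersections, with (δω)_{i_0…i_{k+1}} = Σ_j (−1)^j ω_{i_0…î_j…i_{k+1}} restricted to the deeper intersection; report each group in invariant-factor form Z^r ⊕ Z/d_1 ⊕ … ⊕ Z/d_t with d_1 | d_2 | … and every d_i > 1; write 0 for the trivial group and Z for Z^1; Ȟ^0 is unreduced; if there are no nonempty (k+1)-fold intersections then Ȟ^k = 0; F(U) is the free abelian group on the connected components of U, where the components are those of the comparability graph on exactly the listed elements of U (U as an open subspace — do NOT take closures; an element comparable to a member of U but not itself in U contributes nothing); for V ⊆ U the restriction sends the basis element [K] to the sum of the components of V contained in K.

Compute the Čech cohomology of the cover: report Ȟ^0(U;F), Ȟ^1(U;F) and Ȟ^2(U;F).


nerve of the cover:
  V1={{x2},{x3},{x1,x2},{x1,x3},{x2,x3},{x2,x5},{x2,x6},{x3,x6},{x1,x2,x5},{x2,x3,x6}} V2={{x4},{x5},{x1,x5},{x2,x5},{x4,x5},{x4,x6},{x5,x6},{x1,x2,x5},{x4,x5,x6}} V3={{x6},{x2,x6},{x3,x6},{x4,x6},{x5,x6},{x2,x3,x6},{x4,x5,x6}} V4={{x2},{x4},{x5},{x1,x2},{x1,x5},{x2,x3},{x2,x5},{x2,x6},{x4,x5},{x4,x6},{x5,x6},{x1,x2,x5},{x2,x3,x6},{x4,x5,x6}} V5={{x3},{x4},{x5},{x1,x3},{x1,x5},{x2,x3},{x2,x5},{x3,x6},{x4,x5},{x4,x6},{x5,x6},{x1,x2,x5},{x2,x3,x6},{x4,x5,x6}} V6={{x1},{x2},{x3},{x1,x2},{x1,x3},{x1,x5},{x2,x3},{x2,x5},{x2,x6},{x3,x6},{x1,x2,x5},{x2,x3,x6}}
  V12={{x2,x5},{x1,x2,x5}} V13={{x2,x6},{x3,x6},{x2,x3,x6}} V14={{x2},{x1,x2},{x2,x3},{x2,x5},{x2,x6},{x1,x2,x5},{x2,x3,x6}} V15={{x3},{x1,x3},{x2,x3},{x2,x5},{x3,x6},{x1,x2,x5},{x2,x3,x6}} V16={{x2},{x3},{x1,x2},{x1,x3},{x2,x3},{x2,x5},{x2,x6},{x3,x6},{x1,x2,x5},{x2,x3,x6}} V23={{x4,x6},{x5,x6},{x4,x5,x6}} V24={{x4},{x5},{x1,x5},{x2,x5},{x4,x5},{x4,x6},{x5,x6},{x1,x2,x5},{x4,x5,x6}} V25={{x4},{x5},{x1,x5},{x2,x5},{x4,x5},{x4,x6},{x5,x6},{x1,x2,x5},{x4,x5,x6}} V26={{x1,x5},{x2,x5},{x1,x2,x5}} V34={{x2,x6},{x4,x6},{x5,x6},{x2,x3,x6},{x4,x5,x6}} V35={{x3,x6},{x4,x6},{x5,x6},{x2,x3,x6},{x4,x5,x6}} V36={{x2,x6},{x3,x6},{x2,x3,x6}} V45={{x4},{x5},{x1,x5},{x2,x3},{x2,x5},{x4,x5},{x4,x6},{x5,x6},{x1,x2,x5},{x2,x3,x6},{x4,x5,x6}} V46={{x2},{x1,x2},{x1,x5},{x2,x3},{x2,x5},{x2,x6},{x1,x2,x5},{x2,x3,x6}} V56={{x3},{x1,x3},{x1,x5},{x2,x3},{x2,x5},{x3,x6},{x1,x2,x5},{x2,x3,x6}}
  V124={{x2,x5},{x1,x2,x5}} V125={{x2,x5},{x1,x2,x5}} V126={{x2,x5},{x1,x2,x5}} V134={{x2,x6},{x2,x3,x6}} V135={{x3,x6},{x2,x3,x6}} V136={{x2,x6},{x3,x6},{x2,x3,x6}} V145={{x2,x3},{x2,x5},{x1,x2,x5},{x2,x3,x6}} V146={{x2},{x1,x2},{x2,x3},{x2,x5},{x2,x6},{x1,x2,x5},{x2,x3,x6}} V156={{x3},{x1,x3},{x2,x3},{x2,x5},{x3,x6},{x1,x2,x5},{x2,x3,x6}} V234={{x4,x6},{x5,x6},{x4,x5,x6}} V235={{x4,x6},{x5,x6},{x4,x5,x6}} V245={{x4},{x5},{x1,x5},{x2,x5},{x4,x5},{x4,x6},{x5,x6},{x1,x2,x5},{x4,x5,x6}} V246={{x1,x5},{x2,x5},{x1,x2,x5}} V256={{x1,x5},{x2,x5},{x1,x2,x5}} V345={{x4,x6},{x5,x6},{x2,x3,x6},{x4,x5,x6}} V346={{x2,x6},{x2,x3,x6}} V356={{x3,x6},{x2,x3,x6}} V456={{x1,x5},{x2,x3},{x2,x5},{x1,x2,x5},{x2,x3,x6}}
  V1245={{x2,x5},{x1,x2,x5}} V1246={{x2,x5},{x1,x2,x5}} V1256={{x2,x5},{x1,x2,x5}} V1345={{x2,x3,x6}} V1346={{x2,x6},{x2,x3,x6}} V1356={{x3,x6},{x2,x3,x6}} V1456={{x2,x3},{x2,x5},{x1,x2,x5},{x2,x3,x6}} V2345={{x4,x6},{x5,x6},{x4,x5,x6}} V2456={{x1,x5},{x2,x5},{x1,x2,x5}} V3456={{x2,x3,x6}}
  V12456={{x2,x5},{x1,x2,x5}} V13456={{x2,x3,x6}}
components per intersection:
  V1: {{x2},{x3},{x1,x2},{x1,x3},{x2,x3},{x2,x5},{x2,x6},{x3,x6},{x1,x2,x5},{x2,x3,x6}}
  V2: {{x4},{x5},{x1,x5},{x2,x5},{x4,x5},{x4,x6},{x5,x6},{x1,x2,x5},{x4,x5,x6}}
  V3: {{x6},{x2,x6},{x3,x6},{x4,x6},{x5,x6},{x2,x3,x6},{x4,x5,x6}}
  V4: {{x2},{x4},{x5},{x1,x2},{x1,x5},{x2,x3},{x2,x5},{x2,x6},{x4,x5},{x4,x6},{x5,x6},{x1,x2,x5},{x2,x3,x6},{x4,x5,x6}}
  V5: {{x3},{x1,x3},{x2,x3},{x3,x6},{x2,x3,x6}} {{x4},{x5},{x1,x5},{x2,x5},{x4,x5},{x4,x6},{x5,x6},{x1,x2,x5},{x4,x5,x6}}
  V6: {{x1},{x2},{x3},{x1,x2},{x1,x3},{x1,x5},{x2,x3},{x2,x5},{x2,x6},{x3,x6},{x1,x2,x5},{x2,x3,x6}}
  V12: {{x2,x5},{x1,x2,x5}}
  V13: {{x2,x6},{x3,x6},{x2,x3,x6}}
  V14: {{x2},{x1,x2},{x2,x3},{x2,x5},{x2,x6},{x1,x2,x5},{x2,x3,x6}}
  V15: {{x3},{x1,x3},{x2,x3},{x3,x6},{x2,x3,x6}} {{x2,x5},{x1,x2,x5}}
  V16: {{x2},{x3},{x1,x2},{x1,x3},{x2,x3},{x2,x5},{x2,x6},{x3,x6},{x1,x2,x5},{x2,x3,x6}}
  V23: {{x4,x6},{x5,x6},{x4,x5,x6}}
  V24: {{x4},{x5},{x1,x5},{x2,x5},{x4,x5},{x4,x6},{x5,x6},{x1,x2,x5},{x4,x5,x6}}
  V25: {{x4},{x5},{x1,x5},{x2,x5},{x4,x5},{x4,x6},{x5,x6},{x1,x2,x5},{x4,x5,x6}}
  V26: {{x1,x5},{x2,x5},{x1,x2,x5}}
  V34: {{x2,x6},{x2,x3,x6}} {{x4,x6},{x5,x6},{x4,x5,x6}}
  V35: {{x3,x6},{x2,x3,x6}} {{x4,x6},{x5,x6},{x4,x5,x6}}
  V36: {{x2,x6},{x3,x6},{x2,x3,x6}}
  V45: {{x4},{x5},{x1,x5},{x2,x5},{x4,x5},{x4,x6},{x5,x6},{x1,x2,x5},{x4,x5,x6}} {{x2,x3},{x2,x3,x6}}
  V46: {{x2},{x1,x2},{x1,x5},{x2,x3},{x2,x5},{x2,x6},{x1,x2,x5},{x2,x3,x6}}
  V56: {{x3},{x1,x3},{x2,x3},{x3,x6},{x2,x3,x6}} {{x1,x5},{x2,x5},{x1,x2,x5}}
  V124: {{x2,x5},{x1,x2,x5}}
  V125: {{x2,x5},{x1,x2,x5}}
  V126: {{x2,x5},{x1,x2,x5}}
  V134: {{x2,x6},{x2,x3,x6}}
  V135: {{x3,x6},{x2,x3,x6}}
  V136: {{x2,x6},{x3,x6},{x2,x3,x6}}
  V145: {{x2,x3},{x2,x3,x6}} {{x2,x5},{x1,x2,x5}}
  V146: {{x2},{x1,x2},{x2,x3},{x2,x5},{x2,x6},{x1,x2,x5},{x2,x3,x6}}
  V156: {{x3},{x1,x3},{x2,x3},{x3,x6},{x2,x3,x6}} {{x2,x5},{x1,x2,x5}}
  V234: {{x4,x6},{x5,x6},{x4,x5,x6}}
  V235: {{x4,x6},{x5,x6},{x4,x5,x6}}
  V245: {{x4},{x5},{x1,x5},{x2,x5},{x4,x5},{x4,x6},{x5,x6},{x1,x2,x5},{x4,x5,x6}}
  V246: {{x1,x5},{x2,x5},{x1,x2,x5}}
  V256: {{x1,x5},{x2,x5},{x1,x2,x5}}
  V345: {{x4,x6},{x5,x6},{x4,x5,x6}} {{x2,x3,x6}}
  V346: {{x2,x6},{x2,x3,x6}}
  V356: {{x3,x6},{x2,x3,x6}}
  V456: {{x1,x5},{x2,x5},{x1,x2,x5}} {{x2,x3},{x2,x3,x6}}
  V1245: {{x2,x5},{x1,x2,x5}}
  V1246: {{x2,x5},{x1,x2,x5}}
  V1256: {{x2,x5},{x1,x2,x5}}
  V1345: {{x2,x3,x6}}
  V1346: {{x2,x6},{x2,x3,x6}}
  V1356: {{x3,x6},{x2,x3,x6}}
  V1456: {{x2,x3},{x2,x3,x6}} {{x2,x5},{x1,x2,x5}}
  V2345: {{x4,x6},{x5,x6},{x4,x5,x6}}
  V2456: {{x1,x5},{x2,x5},{x1,x2,x5}}
  V3456: {{x2,x3,x6}}
  V12456: {{x2,x5},{x1,x2,x5}}
  V13456: {{x2,x3,x6}}
C dims 7,20,22,11; δ0: rk 6, SNF 1^6; δ1: rk 13, SNF 1^13; δ2: rk 9, SNF 1^9
Ȟ^0 = (7 − 6) − 0 = 1, so Ȟ^0 ≅ Z
Ȟ^1 = (20 − 13) − 6 = 1, so Ȟ^1 ≅ Z
Ȟ^2 = (22 − 9) − 13 = 0, so Ȟ^2 ≅ 0

Ȟ^0 = Z; Ȟ^1 = Z; Ȟ^2 = 0


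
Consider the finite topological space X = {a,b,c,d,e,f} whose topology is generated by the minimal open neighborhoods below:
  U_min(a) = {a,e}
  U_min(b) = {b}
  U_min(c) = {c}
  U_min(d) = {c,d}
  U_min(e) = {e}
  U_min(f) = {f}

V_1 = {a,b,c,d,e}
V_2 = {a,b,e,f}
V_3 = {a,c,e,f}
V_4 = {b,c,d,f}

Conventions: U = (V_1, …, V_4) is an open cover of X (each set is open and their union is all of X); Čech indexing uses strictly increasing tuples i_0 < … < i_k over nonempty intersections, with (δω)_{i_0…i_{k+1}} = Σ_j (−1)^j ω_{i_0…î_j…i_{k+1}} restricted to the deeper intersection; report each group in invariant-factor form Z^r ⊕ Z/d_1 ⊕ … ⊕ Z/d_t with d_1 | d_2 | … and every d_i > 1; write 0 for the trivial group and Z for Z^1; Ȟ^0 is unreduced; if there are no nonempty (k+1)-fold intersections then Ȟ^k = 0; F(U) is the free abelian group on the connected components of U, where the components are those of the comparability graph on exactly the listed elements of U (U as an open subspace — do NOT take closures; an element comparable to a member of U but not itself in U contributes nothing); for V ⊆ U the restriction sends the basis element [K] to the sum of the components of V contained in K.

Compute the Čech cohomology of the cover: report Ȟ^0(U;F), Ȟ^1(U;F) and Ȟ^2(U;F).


cover nerve:
  V12={a,b,e} V13={a,c,e} V14={b,c,d} V23={a,e,f} V24={b,f} V34={c,f}
  V123={a,e} V124={b} V134={c} V234={f}
components per intersection:
  V1: {a,e} {b} {c,d}
  V2: {a,e} {b} {f}
  V3: {a,e} {c} {f}
  V4: {b} {c,d} {f}
  V12: {a,e} {b}
  V13: {a,e} {c}
  V14: {b} {c,d}
  V23: {a,e} {f}
  V24: {b} {f}
  V34: {c} {f}
  V123: {a,e}
  V124: {b}
  V134: {c}
  V234: {f}
C dims 12,12,4; δ0: rk 8, SNF 1^8; δ1: rk 4, SNF 1^4
Ȟ^0: (12−8)−0=4 ⇒ Z^4
Ȟ^1: (12−4)−8=0 ⇒ 0
Ȟ^2: (4−0)−4=0 ⇒ 0

Ȟ^0(U;F) ≅ Z^4; Ȟ^1(U;F) ≅ 0; Ȟ^2(U;F) ≅ 0


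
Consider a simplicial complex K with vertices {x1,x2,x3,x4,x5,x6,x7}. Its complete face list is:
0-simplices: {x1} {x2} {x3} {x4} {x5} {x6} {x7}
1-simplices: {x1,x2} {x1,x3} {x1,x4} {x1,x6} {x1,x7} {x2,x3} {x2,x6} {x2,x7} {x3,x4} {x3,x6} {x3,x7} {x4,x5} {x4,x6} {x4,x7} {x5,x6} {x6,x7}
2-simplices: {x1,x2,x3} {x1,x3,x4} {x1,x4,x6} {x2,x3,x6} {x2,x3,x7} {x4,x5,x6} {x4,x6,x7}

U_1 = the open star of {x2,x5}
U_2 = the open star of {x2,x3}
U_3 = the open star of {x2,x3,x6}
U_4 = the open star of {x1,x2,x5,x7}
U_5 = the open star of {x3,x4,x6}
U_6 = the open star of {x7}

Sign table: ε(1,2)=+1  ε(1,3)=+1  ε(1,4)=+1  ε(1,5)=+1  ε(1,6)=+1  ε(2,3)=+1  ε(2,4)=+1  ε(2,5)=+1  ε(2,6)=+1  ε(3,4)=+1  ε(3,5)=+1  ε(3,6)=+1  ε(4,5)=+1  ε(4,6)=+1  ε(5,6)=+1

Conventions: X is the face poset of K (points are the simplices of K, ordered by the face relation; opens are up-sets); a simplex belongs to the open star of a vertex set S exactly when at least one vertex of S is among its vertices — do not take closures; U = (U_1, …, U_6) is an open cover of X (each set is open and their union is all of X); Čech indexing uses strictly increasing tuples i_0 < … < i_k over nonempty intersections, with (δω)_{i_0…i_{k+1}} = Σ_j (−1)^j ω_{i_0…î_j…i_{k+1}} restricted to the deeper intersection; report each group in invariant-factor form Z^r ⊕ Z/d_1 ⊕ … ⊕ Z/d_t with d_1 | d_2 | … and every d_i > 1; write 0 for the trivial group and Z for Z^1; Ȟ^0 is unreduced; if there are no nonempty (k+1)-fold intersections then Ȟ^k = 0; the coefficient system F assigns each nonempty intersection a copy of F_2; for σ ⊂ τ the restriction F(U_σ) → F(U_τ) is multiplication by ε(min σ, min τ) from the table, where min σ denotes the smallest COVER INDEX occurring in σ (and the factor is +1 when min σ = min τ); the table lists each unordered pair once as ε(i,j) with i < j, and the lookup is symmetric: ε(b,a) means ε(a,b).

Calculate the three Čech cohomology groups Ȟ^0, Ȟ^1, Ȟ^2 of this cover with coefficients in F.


intersection data:
  U1={{x2},{x5},{x1,x2},{x2,x3},{x2,x6},{x2,x7},{x4,x5},{x5,x6},{x1,x2,x3},{x2,x3,x6},{x2,x3,x7},{x4,x5,x6}} U2={{x2},{x3},{x1,x2},{x1,x3},{x2,x3},{x2,x6},{x2,x7},{x3,x4},{x3,x6},{x3,x7},{x1,x2,x3},{x1,x3,x4},{x2,x3,x6},{x2,x3,x7}} U3={{x2},{x3},{x6},{x1,x2},{x1,x3},{x1,x6},{x2,x3},{x2,x6},{x2,x7},{x3,x4},{x3,x6},{x3,x7},{x4,x6},{x5,x6},{x6,x7},{x1,x2,x3},{x1,x3,x4},{x1,x4,x6},{x2,x3,x6},{x2,x3,x7},{x4,x5,x6},{x4,x6,x7}} U4={{x1},{x2},{x5},{x7},{x1,x2},{x1,x3},{x1,x4},{x1,x6},{x1,x7},{x2,x3},{x2,x6},{x2,x7},{x3,x7},{x4,x5},{x4,x7},{x5,x6},{x6,x7},{x1,x2,x3},{x1,x3,x4},{x1,x4,x6},{x2,x3,x6},{x2,x3,x7},{x4,x5,x6},{x4,x6,x7}} U5={{x3},{x4},{x6},{x1,x3},{x1,x4},{x1,x6},{x2,x3},{x2,x6},{x3,x4},{x3,x6},{x3,x7},{x4,x5},{x4,x6},{x4,x7},{x5,x6},{x6,x7},{x1,x2,x3},{x1,x3,x4},{x1,x4,x6},{x2,x3,x6},{x2,x3,x7},{x4,x5,x6},{x4,x6,x7}} U6={{x7},{x1,x7},{x2,x7},{x3,x7},{x4,x7},{x6,x7},{x2,x3,x7},{x4,x6,x7}}
  U12={{x2},{x1,x2},{x2,x3},{x2,x6},{x2,x7},{x1,x2,x3},{x2,x3,x6},{x2,x3,x7}} U13={{x2},{x1,x2},{x2,x3},{x2,x6},{x2,x7},{x5,x6},{x1,x2,x3},{x2,x3,x6},{x2,x3,x7},{x4,x5,x6}} U14={{x2},{x5},{x1,x2},{x2,x3},{x2,x6},{x2,x7},{x4,x5},{x5,x6},{x1,x2,x3},{x2,x3,x6},{x2,x3,x7},{x4,x5,x6}} U15={{x2,x3},{x2,x6},{x4,x5},{x5,x6},{x1,x2,x3},{x2,x3,x6},{x2,x3,x7},{x4,x5,x6}} U16={{x2,x7},{x2,x3,x7}} U23={{x2},{x3},{x1,x2},{x1,x3},{x2,x3},{x2,x6},{x2,x7},{x3,x4},{x3,x6},{x3,x7},{x1,x2,x3},{x1,x3,x4},{x2,x3,x6},{x2,x3,x7}} U24={{x2},{x1,x2},{x1,x3},{x2,x3},{x2,x6},{x2,x7},{x3,x7},{x1,x2,x3},{x1,x3,x4},{x2,x3,x6},{x2,x3,x7}} U25={{x3},{x1,x3},{x2,x3},{x2,x6},{x3,x4},{x3,x6},{x3,x7},{x1,x2,x3},{x1,x3,x4},{x2,x3,x6},{x2,x3,x7}} U26={{x2,x7},{x3,x7},{x2,x3,x7}} U34={{x2},{x1,x2},{x1,x3},{x1,x6},{x2,x3},{x2,x6},{x2,x7},{x3,x7},{x5,x6},{x6,x7},{x1,x2,x3},{x1,x3,x4},{x1,x4,x6},{x2,x3,x6},{x2,x3,x7},{x4,x5,x6},{x4,x6,x7}} U35={{x3},{x6},{x1,x3},{x1,x6},{x2,x3},{x2,x6},{x3,x4},{x3,x6},{x3,x7},{x4,x6},{x5,x6},{x6,x7},{x1,x2,x3},{x1,x3,x4},{x1,x4,x6},{x2,x3,x6},{x2,x3,x7},{x4,x5,x6},{x4,x6,x7}} U36={{x2,x7},{x3,x7},{x6,x7},{x2,x3,x7},{x4,x6,x7}} U45={{x1,x3},{x1,x4},{x1,x6},{x2,x3},{x2,x6},{x3,x7},{x4,x5},{x4,x7},{x5,x6},{x6,x7},{x1,x2,x3},{x1,x3,x4},{x1,x4,x6},{x2,x3,x6},{x2,x3,x7},{x4,x5,x6},{x4,x6,x7}} U46={{x7},{x1,x7},{x2,x7},{x3,x7},{x4,x7},{x6,x7},{x2,x3,x7},{x4,x6,x7}} U56={{x3,x7},{x4,x7},{x6,x7},{x2,x3,x7},{x4,x6,x7}}
  U123={{x2},{x1,x2},{x2,x3},{x2,x6},{x2,x7},{x1,x2,x3},{x2,x3,x6},{x2,x3,x7}} U124={{x2},{x1,x2},{x2,x3},{x2,x6},{x2,x7},{x1,x2,x3},{x2,x3,x6},{x2,x3,x7}} U125={{x2,x3},{x2,x6},{x1,x2,x3},{x2,x3,x6},{x2,x3,x7}} U126={{x2,x7},{x2,x3,x7}} U134={{x2},{x1,x2},{x2,x3},{x2,x6},{x2,x7},{x5,x6},{x1,x2,x3},{x2,x3,x6},{x2,x3,x7},{x4,x5,x6}} U135={{x2,x3},{x2,x6},{x5,x6},{x1,x2,x3},{x2,x3,x6},{x2,x3,x7},{x4,x5,x6}} U136={{x2,x7},{x2,x3,x7}} U145={{x2,x3},{x2,x6},{x4,x5},{x5,x6},{x1,x2,x3},{x2,x3,x6},{x2,x3,x7},{x4,x5,x6}} U146={{x2,x7},{x2,x3,x7}} U156={{x2,x3,x7}} U234={{x2},{x1,x2},{x1,x3},{x2,x3},{x2,x6},{x2,x7},{x3,x7},{x1,x2,x3},{x1,x3,x4},{x2,x3,x6},{x2,x3,x7}} U235={{x3},{x1,x3},{x2,x3},{x2,x6},{x3,x4},{x3,x6},{x3,x7},{x1,x2,x3},{x1,x3,x4},{x2,x3,x6},{x2,x3,x7}} U236={{x2,x7},{x3,x7},{x2,x3,x7}} U245={{x1,x3},{x2,x3},{x2,x6},{x3,x7},{x1,x2,x3},{x1,x3,x4},{x2,x3,x6},{x2,x3,x7}} U246={{x2,x7},{x3,x7},{x2,x3,x7}} U256={{x3,x7},{x2,x3,x7}} U345={{x1,x3},{x1,x6},{x2,x3},{x2,x6},{x3,x7},{x5,x6},{x6,x7},{x1,x2,x3},{x1,x3,x4},{x1,x4,x6},{x2,x3,x6},{x2,x3,x7},{x4,x5,x6},{x4,x6,x7}} U346={{x2,x7},{x3,x7},{x6,x7},{x2,x3,x7},{x4,x6,x7}} U356={{x3,x7},{x6,x7},{x2,x3,x7},{x4,x6,x7}} U456={{x3,x7},{x4,x7},{x6,x7},{x2,x3,x7},{x4,x6,x7}}
  U1234={{x2},{x1,x2},{x2,x3},{x2,x6},{x2,x7},{x1,x2,x3},{x2,x3,x6},{x2,x3,x7}} U1235={{x2,x3},{x2,x6},{x1,x2,x3},{x2,x3,x6},{x2,x3,x7}} U1236={{x2,x7},{x2,x3,x7}} U1245={{x2,x3},{x2,x6},{x1,x2,x3},{x2,x3,x6},{x2,x3,x7}} U1246={{x2,x7},{x2,x3,x7}} U1256={{x2,x3,x7}} U1345={{x2,x3},{x2,x6},{x5,x6},{x1,x2,x3},{x2,x3,x6},{x2,x3,x7},{x4,x5,x6}} U1346={{x2,x7},{x2,x3,x7}} U1356={{x2,x3,x7}} U1456={{x2,x3,x7}} U2345={{x1,x3},{x2,x3},{x2,x6},{x3,x7},{x1,x2,x3},{x1,x3,x4},{x2,x3,x6},{x2,x3,x7}} U2346={{x2,x7},{x3,x7},{x2,x3,x7}} U2356={{x3,x7},{x2,x3,x7}} U2456={{x3,x7},{x2,x3,x7}} U3456={{x3,x7},{x6,x7},{x2,x3,x7},{x4,x6,x7}}
  U12345={{x2,x3},{x2,x6},{x1,x2,x3},{x2,x3,x6},{x2,x3,x7}} U12346={{x2,x7},{x2,x3,x7}} U12356={{x2,x3,x7}} U12456={{x2,x3,x7}} U13456={{x2,x3,x7}} U23456={{x3,x7},{x2,x3,x7}}
  U123456={{x2,x3,x7}}
C dims 6,15,20,15; δ0: rk_F2 5; δ1: rk_F2 10; δ2: rk_F2 10
Ȟ^0 = (6 − 5) − 0 = 1, so Ȟ^0 ≅ Z/2
Ȟ^1 = (15 − 10) − 5 = 0, so Ȟ^1 ≅ 0
Ȟ^2 = (20 − 10) − 10 = 0, so Ȟ^2 ≅ 0

Ȟ^0(U;F) ≅ Z/2, Ȟ^1(U;F) ≅ 0, Ȟ^2(U;F) ≅ 0


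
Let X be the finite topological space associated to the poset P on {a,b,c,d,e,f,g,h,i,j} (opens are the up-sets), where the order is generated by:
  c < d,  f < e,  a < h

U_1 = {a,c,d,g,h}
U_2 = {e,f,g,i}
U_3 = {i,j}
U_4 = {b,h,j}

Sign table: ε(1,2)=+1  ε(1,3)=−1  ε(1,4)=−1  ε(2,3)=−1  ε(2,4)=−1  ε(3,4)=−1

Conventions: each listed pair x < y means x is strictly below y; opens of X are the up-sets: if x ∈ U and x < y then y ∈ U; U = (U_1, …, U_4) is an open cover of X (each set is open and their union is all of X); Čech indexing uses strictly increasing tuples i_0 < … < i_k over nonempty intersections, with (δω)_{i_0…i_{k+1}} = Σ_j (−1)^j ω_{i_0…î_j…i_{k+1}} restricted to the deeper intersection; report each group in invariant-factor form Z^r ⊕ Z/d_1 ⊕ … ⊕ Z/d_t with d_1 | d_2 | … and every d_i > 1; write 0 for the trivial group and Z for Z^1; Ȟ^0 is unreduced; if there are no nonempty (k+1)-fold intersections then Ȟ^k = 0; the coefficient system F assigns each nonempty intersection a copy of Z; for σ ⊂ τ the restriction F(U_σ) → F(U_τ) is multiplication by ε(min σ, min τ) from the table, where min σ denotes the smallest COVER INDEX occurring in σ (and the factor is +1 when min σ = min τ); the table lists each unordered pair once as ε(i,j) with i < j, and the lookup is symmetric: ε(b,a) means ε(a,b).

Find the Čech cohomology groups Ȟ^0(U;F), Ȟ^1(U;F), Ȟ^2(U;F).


Ȟ^0(U;F) ≅ 0; Ȟ^1(U;F) ≅ Z/2; Ȟ^2(U;F) ≅ 0

cover nerve:
  U12={g} U14={h} U23={i} U34={j}
C dims 4,4; δ0: rk 4, SNF 1^3·2
Ȟ^0: (4−4)−0=0 ⇒ 0
Ȟ^1: (4−0)−4=0 plus torsion [2] ⇒ Z/2
Ȟ^2: (0−0)−0=0 ⇒ 0


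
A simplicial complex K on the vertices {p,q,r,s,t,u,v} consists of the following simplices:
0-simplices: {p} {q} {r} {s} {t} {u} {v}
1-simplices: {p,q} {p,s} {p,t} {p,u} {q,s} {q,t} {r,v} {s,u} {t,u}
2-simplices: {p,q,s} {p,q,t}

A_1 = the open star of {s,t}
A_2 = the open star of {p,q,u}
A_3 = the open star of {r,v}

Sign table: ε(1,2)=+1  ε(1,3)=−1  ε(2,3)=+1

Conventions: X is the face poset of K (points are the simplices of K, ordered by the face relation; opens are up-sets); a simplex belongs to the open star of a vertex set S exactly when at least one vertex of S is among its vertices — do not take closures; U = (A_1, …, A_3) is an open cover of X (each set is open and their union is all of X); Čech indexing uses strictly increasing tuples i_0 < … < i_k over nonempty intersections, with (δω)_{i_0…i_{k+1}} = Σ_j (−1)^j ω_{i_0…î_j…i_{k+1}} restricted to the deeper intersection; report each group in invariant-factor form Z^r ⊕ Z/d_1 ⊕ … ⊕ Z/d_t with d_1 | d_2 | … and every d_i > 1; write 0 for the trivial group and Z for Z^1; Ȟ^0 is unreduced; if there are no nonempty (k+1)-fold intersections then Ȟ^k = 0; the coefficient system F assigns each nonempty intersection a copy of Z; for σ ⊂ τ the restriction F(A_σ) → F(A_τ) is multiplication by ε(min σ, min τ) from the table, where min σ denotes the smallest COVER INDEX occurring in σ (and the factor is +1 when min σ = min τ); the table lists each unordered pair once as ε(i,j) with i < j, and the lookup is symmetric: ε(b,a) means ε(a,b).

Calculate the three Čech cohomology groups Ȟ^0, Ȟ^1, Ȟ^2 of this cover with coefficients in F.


nonempty intersections:
  A1={{s},{t},{p,s},{p,t},{q,s},{q,t},{s,u},{t,u},{p,q,s},{p,q,t}} A2={{p},{q},{u},{p,q},{p,s},{p,t},{p,u},{q,s},{q,t},{s,u},{t,u},{p,q,s},{p,q,t}} A3={{r},{v},{r,v}}
  A12={{p,s},{p,t},{q,s},{q,t},{s,u},{t,u},{p,q,s},{p,q,t}}
C dims 3,1; δ0: rk 1, SNF 1^1
Ȟ^0: (3−1)−0=2 ⇒ Z^2
Ȟ^1: (1−0)−1=0 ⇒ 0
Ȟ^2: (0−0)−0=0 ⇒ 0

Ȟ^0 = Z^2,  Ȟ^1 = 0,  Ȟ^2 = 0


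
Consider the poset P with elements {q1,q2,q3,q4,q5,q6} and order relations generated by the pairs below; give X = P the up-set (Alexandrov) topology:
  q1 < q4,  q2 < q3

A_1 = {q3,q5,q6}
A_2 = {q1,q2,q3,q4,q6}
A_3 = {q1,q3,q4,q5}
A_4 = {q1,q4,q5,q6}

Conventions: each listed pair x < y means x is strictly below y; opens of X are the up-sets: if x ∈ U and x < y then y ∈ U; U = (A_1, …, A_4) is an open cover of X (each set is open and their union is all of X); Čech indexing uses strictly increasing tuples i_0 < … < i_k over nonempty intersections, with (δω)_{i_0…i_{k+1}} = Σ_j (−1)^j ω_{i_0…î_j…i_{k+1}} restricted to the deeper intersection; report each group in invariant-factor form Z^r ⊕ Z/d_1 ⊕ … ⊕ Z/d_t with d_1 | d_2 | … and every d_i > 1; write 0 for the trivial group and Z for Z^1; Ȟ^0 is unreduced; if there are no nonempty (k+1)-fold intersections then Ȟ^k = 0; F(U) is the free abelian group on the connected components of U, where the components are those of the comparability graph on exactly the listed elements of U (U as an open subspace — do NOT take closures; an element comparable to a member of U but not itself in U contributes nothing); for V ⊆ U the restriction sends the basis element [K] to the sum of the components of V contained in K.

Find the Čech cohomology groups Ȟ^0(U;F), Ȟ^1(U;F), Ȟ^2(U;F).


nonempty intersections:
  A12={q3,q6} A13={q3,q5} A14={q5,q6} A23={q1,q3,q4} A24={q1,q4,q6} A34={q1,q4,q5}
  A123={q3} A124={q6} A134={q5} A234={q1,q4}
components per intersection:
  A1: {q3} {q5} {q6}
  A2: {q1,q4} {q2,q3} {q6}
  A3: {q1,q4} {q3} {q5}
  A4: {q1,q4} {q5} {q6}
  A12: {q3} {q6}
  A13: {q3} {q5}
  A14: {q5} {q6}
  A23: {q1,q4} {q3}
  A24: {q1,q4} {q6}
  A34: {q1,q4} {q5}
  A123: {q3}
  A124: {q6}
  A134: {q5}
  A234: {q1,q4}
C dims 12,12,4; δ0: rk 8, SNF 1^8; δ1: rk 4, SNF 1^4
Ȟ^0: (12−8)−0=4 ⇒ Z^4
Ȟ^1: (12−4)−8=0 ⇒ 0
Ȟ^2: (4−0)−4=0 ⇒ 0

Ȟ^0 ≅ Z^4, Ȟ^1 ≅ 0, Ȟ^2 ≅ 0


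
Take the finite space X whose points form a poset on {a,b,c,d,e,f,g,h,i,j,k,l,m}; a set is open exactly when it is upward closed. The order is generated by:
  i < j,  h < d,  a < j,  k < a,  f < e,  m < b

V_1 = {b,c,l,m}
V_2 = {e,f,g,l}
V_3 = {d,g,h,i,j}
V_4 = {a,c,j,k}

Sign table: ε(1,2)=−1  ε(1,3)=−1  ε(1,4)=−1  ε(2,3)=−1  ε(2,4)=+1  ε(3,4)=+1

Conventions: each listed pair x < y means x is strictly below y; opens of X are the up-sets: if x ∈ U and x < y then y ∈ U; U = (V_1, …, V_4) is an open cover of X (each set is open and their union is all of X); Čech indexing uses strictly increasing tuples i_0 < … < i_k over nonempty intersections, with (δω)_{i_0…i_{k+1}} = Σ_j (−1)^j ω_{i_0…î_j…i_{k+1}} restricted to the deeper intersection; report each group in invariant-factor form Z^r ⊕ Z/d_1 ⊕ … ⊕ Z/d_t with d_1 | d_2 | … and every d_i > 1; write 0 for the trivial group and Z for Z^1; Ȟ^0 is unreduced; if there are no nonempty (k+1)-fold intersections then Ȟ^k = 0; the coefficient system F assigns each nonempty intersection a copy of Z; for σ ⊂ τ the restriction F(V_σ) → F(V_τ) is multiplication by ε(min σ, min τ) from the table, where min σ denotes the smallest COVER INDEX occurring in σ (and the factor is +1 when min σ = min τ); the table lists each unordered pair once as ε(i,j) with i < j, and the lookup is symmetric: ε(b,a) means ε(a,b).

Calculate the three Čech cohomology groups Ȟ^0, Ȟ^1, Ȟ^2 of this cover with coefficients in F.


Ȟ^0 = 0,  Ȟ^1 = Z/2,  Ȟ^2 = 0

nerve of the cover:
  V12={l} V14={c} V23={g} V34={j}
C dims 4,4; δ0: rk 4, SNF 1^3·2
Ȟ^0 = (4 − 4) − 0 = 0, so Ȟ^0 ≅ 0
Ȟ^1 = (4 − 0) − 4 = 0 plus torsion [2], so Ȟ^1 ≅ Z/2
Ȟ^2 = (0 − 0) − 0 = 0, so Ȟ^2 ≅ 0


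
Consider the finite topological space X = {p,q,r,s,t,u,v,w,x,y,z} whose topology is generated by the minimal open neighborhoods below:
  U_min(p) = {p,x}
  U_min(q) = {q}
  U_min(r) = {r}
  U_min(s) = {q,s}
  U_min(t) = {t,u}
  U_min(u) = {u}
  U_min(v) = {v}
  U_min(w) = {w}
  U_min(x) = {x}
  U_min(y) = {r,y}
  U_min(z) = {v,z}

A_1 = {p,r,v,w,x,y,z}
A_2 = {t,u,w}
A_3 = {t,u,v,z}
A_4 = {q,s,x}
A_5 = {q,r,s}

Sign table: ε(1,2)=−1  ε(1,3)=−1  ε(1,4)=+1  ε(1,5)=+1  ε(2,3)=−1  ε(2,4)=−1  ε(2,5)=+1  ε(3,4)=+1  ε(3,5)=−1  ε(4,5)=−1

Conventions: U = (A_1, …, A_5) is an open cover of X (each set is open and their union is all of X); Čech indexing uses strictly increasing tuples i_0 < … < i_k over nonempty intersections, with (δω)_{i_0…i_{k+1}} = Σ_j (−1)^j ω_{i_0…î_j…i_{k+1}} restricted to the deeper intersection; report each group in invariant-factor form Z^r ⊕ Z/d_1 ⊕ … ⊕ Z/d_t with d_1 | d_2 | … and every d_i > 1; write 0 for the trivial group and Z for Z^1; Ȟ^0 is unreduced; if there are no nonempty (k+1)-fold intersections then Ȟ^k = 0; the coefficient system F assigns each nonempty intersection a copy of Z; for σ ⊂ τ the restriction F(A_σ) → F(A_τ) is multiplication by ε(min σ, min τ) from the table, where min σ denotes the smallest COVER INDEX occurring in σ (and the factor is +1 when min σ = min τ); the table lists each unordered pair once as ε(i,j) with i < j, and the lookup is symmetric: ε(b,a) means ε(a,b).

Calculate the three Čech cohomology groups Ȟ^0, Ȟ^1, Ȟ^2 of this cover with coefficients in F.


Ȟ^0 ≅ 0; Ȟ^1 ≅ Z ⊕ Z/2; Ȟ^2 ≅ 0

cover nerve:
  A12={w} A13={v,z} A14={x} A15={r} A23={t,u} A45={q,s}
C dims 5,6; δ0: rk 5, SNF 1^4·2
Ȟ^0: (5−5)−0=0 ⇒ 0
Ȟ^1: (6−0)−5=1 plus torsion [2] ⇒ Z ⊕ Z/2
Ȟ^2: (0−0)−0=0 ⇒ 0


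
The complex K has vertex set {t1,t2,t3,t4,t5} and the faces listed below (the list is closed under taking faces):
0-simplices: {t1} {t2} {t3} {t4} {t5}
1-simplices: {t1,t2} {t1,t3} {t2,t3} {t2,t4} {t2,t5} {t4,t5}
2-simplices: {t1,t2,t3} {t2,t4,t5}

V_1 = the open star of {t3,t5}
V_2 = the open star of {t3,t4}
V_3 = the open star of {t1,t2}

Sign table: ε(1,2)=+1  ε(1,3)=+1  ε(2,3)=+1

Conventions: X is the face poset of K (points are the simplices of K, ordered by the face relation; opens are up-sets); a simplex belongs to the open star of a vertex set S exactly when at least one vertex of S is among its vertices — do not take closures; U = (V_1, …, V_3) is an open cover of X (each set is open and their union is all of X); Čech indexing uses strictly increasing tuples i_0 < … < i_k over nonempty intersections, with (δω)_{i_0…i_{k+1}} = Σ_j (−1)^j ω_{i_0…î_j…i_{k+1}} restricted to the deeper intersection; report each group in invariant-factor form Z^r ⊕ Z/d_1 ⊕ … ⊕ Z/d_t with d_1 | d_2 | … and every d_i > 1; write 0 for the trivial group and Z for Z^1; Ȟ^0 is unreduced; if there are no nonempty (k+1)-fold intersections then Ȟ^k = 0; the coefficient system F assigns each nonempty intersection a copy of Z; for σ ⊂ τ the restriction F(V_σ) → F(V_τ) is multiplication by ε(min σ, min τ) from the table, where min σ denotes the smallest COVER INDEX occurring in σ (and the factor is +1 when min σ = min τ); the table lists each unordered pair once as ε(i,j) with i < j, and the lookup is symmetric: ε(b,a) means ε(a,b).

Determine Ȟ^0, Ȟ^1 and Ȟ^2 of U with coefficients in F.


nerve simplices:
  V1={{t3},{t5},{t1,t3},{t2,t3},{t2,t5},{t4,t5},{t1,t2,t3},{t2,t4,t5}} V2={{t3},{t4},{t1,t3},{t2,t3},{t2,t4},{t4,t5},{t1,t2,t3},{t2,t4,t5}} V3={{t1},{t2},{t1,t2},{t1,t3},{t2,t3},{t2,t4},{t2,t5},{t1,t2,t3},{t2,t4,t5}}
  V12={{t3},{t1,t3},{t2,t3},{t4,t5},{t1,t2,t3},{t2,t4,t5}} V13={{t1,t3},{t2,t3},{t2,t5},{t1,t2,t3},{t2,t4,t5}} V23={{t1,t3},{t2,t3},{t2,t4},{t1,t2,t3},{t2,t4,t5}}
  V123={{t1,t3},{t2,t3},{t1,t2,t3},{t2,t4,t5}}
C dims 3,3,1; δ0: rk 2, SNF 1^2; δ1: rk 1, SNF 1^1
degree 0: 3−2−0 = 1 → Ȟ^0 ≅ Z
degree 1: 3−1−2 = 0 → Ȟ^1 ≅ 0
degree 2: 1−0−1 = 0 → Ȟ^2 ≅ 0

Ȟ^0 ≅ Z,  Ȟ^1 ≅ 0,  Ȟ^2 ≅ 0


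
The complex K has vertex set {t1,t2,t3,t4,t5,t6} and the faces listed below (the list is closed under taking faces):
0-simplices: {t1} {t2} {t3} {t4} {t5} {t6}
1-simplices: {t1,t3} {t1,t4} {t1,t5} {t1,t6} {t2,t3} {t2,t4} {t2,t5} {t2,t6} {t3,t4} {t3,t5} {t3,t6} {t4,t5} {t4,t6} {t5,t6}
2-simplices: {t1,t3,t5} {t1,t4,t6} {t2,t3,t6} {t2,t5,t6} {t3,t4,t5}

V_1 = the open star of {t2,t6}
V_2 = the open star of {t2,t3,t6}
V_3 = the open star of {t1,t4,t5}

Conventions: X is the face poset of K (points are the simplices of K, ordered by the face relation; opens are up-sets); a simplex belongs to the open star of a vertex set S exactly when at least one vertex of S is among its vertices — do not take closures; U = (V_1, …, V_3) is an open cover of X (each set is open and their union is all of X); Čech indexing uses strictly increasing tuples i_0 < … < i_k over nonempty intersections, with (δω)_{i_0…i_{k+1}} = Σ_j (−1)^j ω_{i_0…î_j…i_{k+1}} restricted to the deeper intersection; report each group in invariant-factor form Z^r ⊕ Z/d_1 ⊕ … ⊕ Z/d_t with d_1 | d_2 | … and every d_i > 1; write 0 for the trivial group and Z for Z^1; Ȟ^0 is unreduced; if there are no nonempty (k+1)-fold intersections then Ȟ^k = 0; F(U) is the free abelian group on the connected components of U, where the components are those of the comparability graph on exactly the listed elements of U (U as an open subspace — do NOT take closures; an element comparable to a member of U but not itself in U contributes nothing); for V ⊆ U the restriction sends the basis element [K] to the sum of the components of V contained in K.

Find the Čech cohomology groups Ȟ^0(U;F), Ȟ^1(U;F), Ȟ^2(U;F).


Ȟ^0(U;F) ≅ Z,  Ȟ^1(U;F) ≅ Z^3,  Ȟ^2(U;F) ≅ 0

nonempty intersections:
  V1={{t2},{t6},{t1,t6},{t2,t3},{t2,t4},{t2,t5},{t2,t6},{t3,t6},{t4,t6},{t5,t6},{t1,t4,t6},{t2,t3,t6},{t2,t5,t6}} V2={{t2},{t3},{t6},{t1,t3},{t1,t6},{t2,t3},{t2,t4},{t2,t5},{t2,t6},{t3,t4},{t3,t5},{t3,t6},{t4,t6},{t5,t6},{t1,t3,t5},{t1,t4,t6},{t2,t3,t6},{t2,t5,t6},{t3,t4,t5}} V3={{t1},{t4},{t5},{t1,t3},{t1,t4},{t1,t5},{t1,t6},{t2,t4},{t2,t5},{t3,t4},{t3,t5},{t4,t5},{t4,t6},{t5,t6},{t1,t3,t5},{t1,t4,t6},{t2,t5,t6},{t3,t4,t5}}
  V12={{t2},{t6},{t1,t6},{t2,t3},{t2,t4},{t2,t5},{t2,t6},{t3,t6},{t4,t6},{t5,t6},{t1,t4,t6},{t2,t3,t6},{t2,t5,t6}} V13={{t1,t6},{t2,t4},{t2,t5},{t4,t6},{t5,t6},{t1,t4,t6},{t2,t5,t6}} V23={{t1,t3},{t1,t6},{t2,t4},{t2,t5},{t3,t4},{t3,t5},{t4,t6},{t5,t6},{t1,t3,t5},{t1,t4,t6},{t2,t5,t6},{t3,t4,t5}}
  V123={{t1,t6},{t2,t4},{t2,t5},{t4,t6},{t5,t6},{t1,t4,t6},{t2,t5,t6}}
components per intersection:
  V1: {{t2},{t6},{t1,t6},{t2,t3},{t2,t4},{t2,t5},{t2,t6},{t3,t6},{t4,t6},{t5,t6},{t1,t4,t6},{t2,t3,t6},{t2,t5,t6}}
  V2: {{t2},{t3},{t6},{t1,t3},{t1,t6},{t2,t3},{t2,t4},{t2,t5},{t2,t6},{t3,t4},{t3,t5},{t3,t6},{t4,t6},{t5,t6},{t1,t3,t5},{t1,t4,t6},{t2,t3,t6},{t2,t5,t6},{t3,t4,t5}}
  V3: {{t1},{t4},{t5},{t1,t3},{t1,t4},{t1,t5},{t1,t6},{t2,t4},{t2,t5},{t3,t4},{t3,t5},{t4,t5},{t4,t6},{t5,t6},{t1,t3,t5},{t1,t4,t6},{t2,t5,t6},{t3,t4,t5}}
  V12: {{t2},{t6},{t1,t6},{t2,t3},{t2,t4},{t2,t5},{t2,t6},{t3,t6},{t4,t6},{t5,t6},{t1,t4,t6},{t2,t3,t6},{t2,t5,t6}}
  V13: {{t1,t6},{t4,t6},{t1,t4,t6}} {{t2,t4}} {{t2,t5},{t5,t6},{t2,t5,t6}}
  V23: {{t1,t3},{t3,t4},{t3,t5},{t1,t3,t5},{t3,t4,t5}} {{t1,t6},{t4,t6},{t1,t4,t6}} {{t2,t4}} {{t2,t5},{t5,t6},{t2,t5,t6}}
  V123: {{t1,t6},{t4,t6},{t1,t4,t6}} {{t2,t4}} {{t2,t5},{t5,t6},{t2,t5,t6}}
C dims 3,8,3; δ0: rk 2, SNF 1^2; δ1: rk 3, SNF 1^3
Ȟ^0: (3−2)−0=1 ⇒ Z
Ȟ^1: (8−3)−2=3 ⇒ Z^3
Ȟ^2: (3−0)−3=0 ⇒ 0


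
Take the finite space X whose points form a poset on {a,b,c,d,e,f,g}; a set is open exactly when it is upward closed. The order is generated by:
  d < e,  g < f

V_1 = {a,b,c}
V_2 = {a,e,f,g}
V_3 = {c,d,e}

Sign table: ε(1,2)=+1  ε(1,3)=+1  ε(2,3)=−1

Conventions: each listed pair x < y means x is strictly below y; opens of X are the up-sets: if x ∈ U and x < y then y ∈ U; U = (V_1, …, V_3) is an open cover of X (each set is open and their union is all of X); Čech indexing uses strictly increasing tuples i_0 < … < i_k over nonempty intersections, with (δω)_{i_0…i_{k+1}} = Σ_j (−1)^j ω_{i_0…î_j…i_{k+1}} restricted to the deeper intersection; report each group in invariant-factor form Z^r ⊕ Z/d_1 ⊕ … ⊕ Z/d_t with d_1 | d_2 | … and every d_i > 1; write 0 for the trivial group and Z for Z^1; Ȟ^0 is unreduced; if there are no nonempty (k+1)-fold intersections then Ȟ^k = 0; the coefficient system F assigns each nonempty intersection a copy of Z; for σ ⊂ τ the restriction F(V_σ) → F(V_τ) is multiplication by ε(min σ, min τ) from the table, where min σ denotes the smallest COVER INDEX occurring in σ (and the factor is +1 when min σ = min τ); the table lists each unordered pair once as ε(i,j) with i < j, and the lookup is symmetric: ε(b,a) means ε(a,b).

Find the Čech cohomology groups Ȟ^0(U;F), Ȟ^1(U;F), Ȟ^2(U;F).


nerve simplices:
  V12={a} V13={c} V23={e}
C dims 3,3; δ0: rk 3, SNF 1^2·2
degree 0: 3−3−0 = 0 → Ȟ^0 ≅ 0
degree 1: 3−0−3 = 0 plus torsion [2] → Ȟ^1 ≅ Z/2
degree 2: 0−0−0 = 0 → Ȟ^2 ≅ 0

Ȟ^0 = 0,  Ȟ^1 = Z/2,  Ȟ^2 = 0


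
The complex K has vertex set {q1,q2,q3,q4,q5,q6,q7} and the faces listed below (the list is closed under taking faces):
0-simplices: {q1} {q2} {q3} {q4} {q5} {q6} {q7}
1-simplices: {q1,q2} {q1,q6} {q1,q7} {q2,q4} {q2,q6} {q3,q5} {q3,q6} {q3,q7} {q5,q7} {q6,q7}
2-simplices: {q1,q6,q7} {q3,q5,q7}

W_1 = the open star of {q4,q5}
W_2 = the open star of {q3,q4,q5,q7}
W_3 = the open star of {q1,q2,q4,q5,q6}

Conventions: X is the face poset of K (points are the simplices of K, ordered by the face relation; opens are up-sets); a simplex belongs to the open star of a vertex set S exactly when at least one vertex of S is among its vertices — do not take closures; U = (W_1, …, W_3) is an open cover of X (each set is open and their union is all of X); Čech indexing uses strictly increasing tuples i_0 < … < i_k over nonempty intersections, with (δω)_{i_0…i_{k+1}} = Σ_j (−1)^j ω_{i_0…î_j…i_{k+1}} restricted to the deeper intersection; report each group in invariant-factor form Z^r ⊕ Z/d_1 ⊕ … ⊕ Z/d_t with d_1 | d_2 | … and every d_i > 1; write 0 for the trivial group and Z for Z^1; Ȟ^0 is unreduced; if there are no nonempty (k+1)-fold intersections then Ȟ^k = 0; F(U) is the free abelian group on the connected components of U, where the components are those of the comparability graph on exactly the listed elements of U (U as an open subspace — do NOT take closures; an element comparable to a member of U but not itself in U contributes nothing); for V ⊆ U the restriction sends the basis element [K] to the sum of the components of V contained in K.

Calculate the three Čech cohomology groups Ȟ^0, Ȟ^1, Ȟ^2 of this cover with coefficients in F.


nonempty overlaps:
  W1={{q4},{q5},{q2,q4},{q3,q5},{q5,q7},{q3,q5,q7}} W2={{q3},{q4},{q5},{q7},{q1,q7},{q2,q4},{q3,q5},{q3,q6},{q3,q7},{q5,q7},{q6,q7},{q1,q6,q7},{q3,q5,q7}} W3={{q1},{q2},{q4},{q5},{q6},{q1,q2},{q1,q6},{q1,q7},{q2,q4},{q2,q6},{q3,q5},{q3,q6},{q5,q7},{q6,q7},{q1,q6,q7},{q3,q5,q7}}
  W12={{q4},{q5},{q2,q4},{q3,q5},{q5,q7},{q3,q5,q7}} W13={{q4},{q5},{q2,q4},{q3,q5},{q5,q7},{q3,q5,q7}} W23={{q4},{q5},{q1,q7},{q2,q4},{q3,q5},{q3,q6},{q5,q7},{q6,q7},{q1,q6,q7},{q3,q5,q7}}
  W123={{q4},{q5},{q2,q4},{q3,q5},{q5,q7},{q3,q5,q7}}
components per intersection:
  W1: {{q4},{q2,q4}} {{q5},{q3,q5},{q5,q7},{q3,q5,q7}}
  W2: {{q3},{q5},{q7},{q1,q7},{q3,q5},{q3,q6},{q3,q7},{q5,q7},{q6,q7},{q1,q6,q7},{q3,q5,q7}} {{q4},{q2,q4}}
  W3: {{q1},{q2},{q4},{q6},{q1,q2},{q1,q6},{q1,q7},{q2,q4},{q2,q6},{q3,q6},{q6,q7},{q1,q6,q7}} {{q5},{q3,q5},{q5,q7},{q3,q5,q7}}
  W12: {{q4},{q2,q4}} {{q5},{q3,q5},{q5,q7},{q3,q5,q7}}
  W13: {{q4},{q2,q4}} {{q5},{q3,q5},{q5,q7},{q3,q5,q7}}
  W23: {{q4},{q2,q4}} {{q5},{q3,q5},{q5,q7},{q3,q5,q7}} {{q1,q7},{q6,q7},{q1,q6,q7}} {{q3,q6}}
  W123: {{q4},{q2,q4}} {{q5},{q3,q5},{q5,q7},{q3,q5,q7}}
C dims 6,8,2; δ0: rk 5, SNF 1^5; δ1: rk 2, SNF 1^2
degree 0: 6−5−0 = 1 → Ȟ^0 ≅ Z
degree 1: 8−2−5 = 1 → Ȟ^1 ≅ Z
degree 2: 2−0−2 = 0 → Ȟ^2 ≅ 0

Ȟ^0(U;F) ≅ Z,  Ȟ^1(U;F) ≅ Z,  Ȟ^2(U;F) ≅ 0


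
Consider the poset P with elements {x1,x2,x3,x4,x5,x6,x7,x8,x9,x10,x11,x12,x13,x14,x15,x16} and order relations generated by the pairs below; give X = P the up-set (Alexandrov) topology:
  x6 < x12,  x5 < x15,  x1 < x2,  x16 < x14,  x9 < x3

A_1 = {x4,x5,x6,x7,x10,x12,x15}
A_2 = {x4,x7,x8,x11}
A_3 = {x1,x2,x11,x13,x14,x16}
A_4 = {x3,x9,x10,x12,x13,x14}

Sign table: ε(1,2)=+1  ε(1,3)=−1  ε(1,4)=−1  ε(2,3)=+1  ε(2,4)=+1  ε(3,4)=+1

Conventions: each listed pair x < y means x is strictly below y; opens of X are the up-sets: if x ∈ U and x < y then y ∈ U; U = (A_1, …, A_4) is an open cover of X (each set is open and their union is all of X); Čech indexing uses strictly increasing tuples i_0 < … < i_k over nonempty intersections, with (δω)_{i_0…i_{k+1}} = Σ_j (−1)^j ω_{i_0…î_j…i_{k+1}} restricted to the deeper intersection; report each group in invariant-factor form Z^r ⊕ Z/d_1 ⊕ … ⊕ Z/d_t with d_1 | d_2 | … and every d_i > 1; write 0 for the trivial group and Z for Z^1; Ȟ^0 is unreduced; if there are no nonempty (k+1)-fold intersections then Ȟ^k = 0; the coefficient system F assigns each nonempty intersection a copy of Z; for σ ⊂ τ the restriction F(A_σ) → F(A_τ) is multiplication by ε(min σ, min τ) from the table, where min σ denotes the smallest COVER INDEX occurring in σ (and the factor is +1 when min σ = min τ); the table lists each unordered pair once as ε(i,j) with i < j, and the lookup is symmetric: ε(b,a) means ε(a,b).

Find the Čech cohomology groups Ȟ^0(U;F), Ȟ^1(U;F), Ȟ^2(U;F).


nerve of the cover:
  A12={x4,x7} A14={x10,x12} A23={x11} A34={x13,x14}
C dims 4,4; δ0: rk 4, SNF 1^3·2
Ȟ^0 = (4 − 4) − 0 = 0, so Ȟ^0 ≅ 0
Ȟ^1 = (4 − 0) − 4 = 0 plus torsion [2], so Ȟ^1 ≅ Z/2
Ȟ^2 = (0 − 0) − 0 = 0, so Ȟ^2 ≅ 0

Ȟ^0(U;F) ≅ 0, Ȟ^1(U;F) ≅ Z/2 and Ȟ^2(U;F) ≅ 0


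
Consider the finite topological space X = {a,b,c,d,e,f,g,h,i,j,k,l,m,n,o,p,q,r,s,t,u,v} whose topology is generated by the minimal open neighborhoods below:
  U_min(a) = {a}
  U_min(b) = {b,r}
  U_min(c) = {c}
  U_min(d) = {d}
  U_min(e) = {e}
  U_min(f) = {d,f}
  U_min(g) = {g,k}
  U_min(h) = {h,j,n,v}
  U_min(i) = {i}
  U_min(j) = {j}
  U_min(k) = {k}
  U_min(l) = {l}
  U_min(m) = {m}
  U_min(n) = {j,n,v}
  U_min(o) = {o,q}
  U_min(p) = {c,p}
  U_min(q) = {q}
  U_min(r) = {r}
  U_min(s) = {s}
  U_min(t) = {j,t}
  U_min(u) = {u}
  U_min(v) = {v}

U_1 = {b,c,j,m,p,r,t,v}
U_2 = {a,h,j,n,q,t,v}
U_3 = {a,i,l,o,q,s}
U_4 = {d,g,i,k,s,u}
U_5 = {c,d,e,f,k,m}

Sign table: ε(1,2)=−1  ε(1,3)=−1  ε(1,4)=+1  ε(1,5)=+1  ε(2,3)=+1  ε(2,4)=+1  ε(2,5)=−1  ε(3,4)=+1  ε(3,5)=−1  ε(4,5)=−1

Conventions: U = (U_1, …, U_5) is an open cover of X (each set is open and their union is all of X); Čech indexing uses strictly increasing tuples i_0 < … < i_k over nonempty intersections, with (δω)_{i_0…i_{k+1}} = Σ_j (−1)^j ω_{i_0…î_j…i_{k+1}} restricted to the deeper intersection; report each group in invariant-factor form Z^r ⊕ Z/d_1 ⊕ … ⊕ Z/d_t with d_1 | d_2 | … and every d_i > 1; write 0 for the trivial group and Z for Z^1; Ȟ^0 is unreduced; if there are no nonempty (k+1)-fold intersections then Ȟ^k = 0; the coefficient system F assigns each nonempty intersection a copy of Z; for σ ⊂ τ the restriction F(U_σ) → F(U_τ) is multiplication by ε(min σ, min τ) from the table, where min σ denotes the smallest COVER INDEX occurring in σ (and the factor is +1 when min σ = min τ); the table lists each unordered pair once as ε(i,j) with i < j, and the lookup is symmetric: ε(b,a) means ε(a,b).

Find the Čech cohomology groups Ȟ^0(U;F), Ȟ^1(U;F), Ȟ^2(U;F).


Ȟ^0(U;F) ≅ Z; Ȟ^1(U;F) ≅ Z; Ȟ^2(U;F) ≅ 0

nonempty intersections:
  U12={j,t,v} U15={c,m} U23={a,q} U34={i,s} U45={d,k}
C dims 5,5; δ0: rk 4, SNF 1^4
Ȟ^0: (5−4)−0=1 ⇒ Z
Ȟ^1: (5−0)−4=1 ⇒ Z
Ȟ^2: (0−0)−0=0 ⇒ 0
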